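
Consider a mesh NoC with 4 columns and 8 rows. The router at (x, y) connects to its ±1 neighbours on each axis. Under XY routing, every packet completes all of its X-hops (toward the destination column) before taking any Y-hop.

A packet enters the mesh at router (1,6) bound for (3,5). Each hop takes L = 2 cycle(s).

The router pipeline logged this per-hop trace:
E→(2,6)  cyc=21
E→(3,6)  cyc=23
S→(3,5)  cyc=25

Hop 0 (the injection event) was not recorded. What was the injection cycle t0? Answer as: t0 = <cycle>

Hop 1 reached at cycle 21; hop k is at t0 + k·L.
Subtract one hop: t0 = 21 − 2 = 19.

t0 = 19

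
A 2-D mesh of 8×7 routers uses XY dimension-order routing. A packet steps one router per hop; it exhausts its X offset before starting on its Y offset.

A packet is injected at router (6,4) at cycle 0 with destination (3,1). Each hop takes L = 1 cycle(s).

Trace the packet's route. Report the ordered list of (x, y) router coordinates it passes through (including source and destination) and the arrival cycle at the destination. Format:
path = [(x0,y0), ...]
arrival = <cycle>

  0. router=(6,4) cycle=0 (inject)
  1. router=(5,4) cycle=1 dir=W
  2. router=(4,4) cycle=2 dir=W
  3. router=(3,4) cycle=3 dir=W
  4. router=(3,3) cycle=4 dir=S
  5. router=(3,2) cycle=5 dir=S
  6. router=(3,1) cycle=6 dir=S

path = [(6,4), (5,4), (4,4), (3,4), (3,3), (3,2), (3,1)]
arrival = 6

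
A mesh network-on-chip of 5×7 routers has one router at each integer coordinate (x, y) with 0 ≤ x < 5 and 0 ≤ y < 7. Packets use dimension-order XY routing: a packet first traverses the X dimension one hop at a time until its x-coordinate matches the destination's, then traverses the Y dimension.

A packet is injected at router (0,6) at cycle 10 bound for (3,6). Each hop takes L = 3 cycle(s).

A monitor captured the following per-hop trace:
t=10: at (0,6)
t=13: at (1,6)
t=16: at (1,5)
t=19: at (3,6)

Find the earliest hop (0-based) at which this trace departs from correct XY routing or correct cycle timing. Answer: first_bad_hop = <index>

first_bad_hop = 2

  1: Δx=+1 Δy=+0 Δt=3 [ok]
  2: Δx=+0 Δy=-1 Δt=3 [BAD: Y-move but x=1≠3]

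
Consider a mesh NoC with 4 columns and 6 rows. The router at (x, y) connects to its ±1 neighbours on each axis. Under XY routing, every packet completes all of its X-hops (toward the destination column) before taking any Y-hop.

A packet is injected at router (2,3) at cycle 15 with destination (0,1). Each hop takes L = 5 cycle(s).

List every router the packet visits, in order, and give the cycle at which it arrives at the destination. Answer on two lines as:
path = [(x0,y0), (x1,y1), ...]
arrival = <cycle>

#0 — 2,3 | c15
#1 — 1,3 | c20 | W
#2 — 0,3 | c25 | W
#3 — 0,2 | c30 | S
#4 — 0,1 | c35 | S

path = [(2,3), (1,3), (0,3), (0,2), (0,1)]
arrival = 35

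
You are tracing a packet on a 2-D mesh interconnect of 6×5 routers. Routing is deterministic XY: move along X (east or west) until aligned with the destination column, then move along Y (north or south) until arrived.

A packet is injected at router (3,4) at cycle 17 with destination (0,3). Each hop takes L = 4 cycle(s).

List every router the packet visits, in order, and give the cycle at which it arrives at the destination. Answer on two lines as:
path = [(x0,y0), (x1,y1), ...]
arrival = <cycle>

path = [(3,4), (2,4), (1,4), (0,4), (0,3)]
arrival = 33

hop 0: (3,4) @ cyc 17
hop 1: (2,4) @ cyc 21  [W]
hop 2: (1,4) @ cyc 25  [W]
hop 3: (0,4) @ cyc 29  [W]
hop 4: (0,3) @ cyc 33  [S]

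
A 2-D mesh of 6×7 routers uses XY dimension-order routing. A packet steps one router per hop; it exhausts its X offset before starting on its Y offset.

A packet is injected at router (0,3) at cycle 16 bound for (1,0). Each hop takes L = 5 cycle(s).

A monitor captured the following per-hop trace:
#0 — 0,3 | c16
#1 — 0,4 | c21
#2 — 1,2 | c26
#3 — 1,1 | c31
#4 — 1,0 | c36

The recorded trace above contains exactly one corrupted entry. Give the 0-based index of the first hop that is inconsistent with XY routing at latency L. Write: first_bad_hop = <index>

first_bad_hop = 1

  1: Δx=+0 Δy=+1 Δt=5 [BAD: Y-move but x=0≠1]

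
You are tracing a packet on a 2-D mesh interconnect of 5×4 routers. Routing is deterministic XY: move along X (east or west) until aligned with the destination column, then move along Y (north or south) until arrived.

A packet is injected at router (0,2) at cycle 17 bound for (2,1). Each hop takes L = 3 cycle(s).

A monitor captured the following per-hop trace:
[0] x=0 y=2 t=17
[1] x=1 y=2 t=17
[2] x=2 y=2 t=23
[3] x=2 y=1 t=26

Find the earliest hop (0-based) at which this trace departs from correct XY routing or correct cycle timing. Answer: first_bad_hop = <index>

first_bad_hop = 1

[1] (+1,+0) / 0c ⇒ BAD: Δcyc=0≠L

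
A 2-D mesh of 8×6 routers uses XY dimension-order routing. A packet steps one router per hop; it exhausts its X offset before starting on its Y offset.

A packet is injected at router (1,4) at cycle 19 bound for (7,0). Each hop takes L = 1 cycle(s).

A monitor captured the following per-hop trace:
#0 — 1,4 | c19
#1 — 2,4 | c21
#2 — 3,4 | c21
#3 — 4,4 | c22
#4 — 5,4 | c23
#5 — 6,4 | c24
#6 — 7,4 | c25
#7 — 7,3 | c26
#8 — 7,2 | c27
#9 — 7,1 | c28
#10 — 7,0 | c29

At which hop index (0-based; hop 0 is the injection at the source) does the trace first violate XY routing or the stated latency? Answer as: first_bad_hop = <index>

check 1→ d=(1,0) cyc+2: BAD: Δcyc=2≠L

first_bad_hop = 1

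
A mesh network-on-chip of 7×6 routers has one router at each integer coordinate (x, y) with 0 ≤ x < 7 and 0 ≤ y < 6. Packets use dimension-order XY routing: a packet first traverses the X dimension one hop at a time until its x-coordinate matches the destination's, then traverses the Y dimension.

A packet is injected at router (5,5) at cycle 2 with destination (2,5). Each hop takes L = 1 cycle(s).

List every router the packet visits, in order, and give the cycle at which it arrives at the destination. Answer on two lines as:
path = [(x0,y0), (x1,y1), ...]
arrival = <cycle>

hop 0: (5,5) @ cyc 2
hop 1: (4,5) @ cyc 3  [W]
hop 2: (3,5) @ cyc 4  [W]
hop 3: (2,5) @ cyc 5  [W]

path = [(5,5), (4,5), (3,5), (2,5)]
arrival = 5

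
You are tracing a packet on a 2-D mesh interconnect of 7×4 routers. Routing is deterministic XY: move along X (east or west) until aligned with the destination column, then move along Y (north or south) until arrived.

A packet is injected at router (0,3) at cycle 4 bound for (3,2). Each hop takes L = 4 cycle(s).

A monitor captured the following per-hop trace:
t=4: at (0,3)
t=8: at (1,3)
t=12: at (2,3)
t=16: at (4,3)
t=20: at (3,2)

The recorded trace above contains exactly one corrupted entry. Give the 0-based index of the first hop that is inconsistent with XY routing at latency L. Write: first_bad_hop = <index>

first_bad_hop = 3

hop 1: step (+1,+0), +4 cyc — ok
hop 2: step (+1,+0), +4 cyc — ok
hop 3: step (+2,+0), +4 cyc — BAD: non-unit step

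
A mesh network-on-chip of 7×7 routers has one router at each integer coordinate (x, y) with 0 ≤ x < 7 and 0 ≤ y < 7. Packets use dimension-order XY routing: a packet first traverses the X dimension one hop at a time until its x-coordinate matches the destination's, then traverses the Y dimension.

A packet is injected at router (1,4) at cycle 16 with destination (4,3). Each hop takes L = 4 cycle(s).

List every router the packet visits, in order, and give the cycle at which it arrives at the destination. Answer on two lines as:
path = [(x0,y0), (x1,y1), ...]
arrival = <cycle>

path = [(1,4), (2,4), (3,4), (4,4), (4,3)]
arrival = 32

t=16: at (1,4)
t=20: at (2,4) after E
t=24: at (3,4) after E
t=28: at (4,4) after E
t=32: at (4,3) after S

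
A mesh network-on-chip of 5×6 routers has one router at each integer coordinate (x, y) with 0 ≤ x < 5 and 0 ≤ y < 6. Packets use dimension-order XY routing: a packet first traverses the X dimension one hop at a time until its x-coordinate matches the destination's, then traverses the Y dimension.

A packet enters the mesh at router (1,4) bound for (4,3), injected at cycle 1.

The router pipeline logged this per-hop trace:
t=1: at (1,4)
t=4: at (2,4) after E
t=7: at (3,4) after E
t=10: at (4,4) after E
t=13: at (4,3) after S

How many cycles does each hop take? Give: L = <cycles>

From hop 0 (1) to hop 1 (4): +3 cycles.
Per-hop latency L = Δcyc = 3.

L = 3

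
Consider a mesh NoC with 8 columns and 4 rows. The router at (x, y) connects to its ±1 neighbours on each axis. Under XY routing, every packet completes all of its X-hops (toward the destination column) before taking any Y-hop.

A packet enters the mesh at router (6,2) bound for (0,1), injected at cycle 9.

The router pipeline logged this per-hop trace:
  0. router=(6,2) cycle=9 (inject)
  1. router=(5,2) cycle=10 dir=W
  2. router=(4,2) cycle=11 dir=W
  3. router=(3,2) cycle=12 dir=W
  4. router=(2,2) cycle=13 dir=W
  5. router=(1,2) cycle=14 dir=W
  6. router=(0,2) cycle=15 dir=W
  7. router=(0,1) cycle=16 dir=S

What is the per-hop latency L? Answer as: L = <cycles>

From hop 0 (9) to hop 1 (10): +1 cycles.
Each hop adds L, hence L = 1.

L = 1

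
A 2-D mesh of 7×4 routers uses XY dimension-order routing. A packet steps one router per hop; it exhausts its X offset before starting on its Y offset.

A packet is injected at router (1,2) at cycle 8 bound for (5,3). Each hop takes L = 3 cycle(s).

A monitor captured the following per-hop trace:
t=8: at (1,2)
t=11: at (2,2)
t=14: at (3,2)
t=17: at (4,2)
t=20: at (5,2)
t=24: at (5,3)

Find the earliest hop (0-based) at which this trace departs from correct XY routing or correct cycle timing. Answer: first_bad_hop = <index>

first_bad_hop = 5

check 1→ d=(1,0) cyc+3: ok
check 2→ d=(1,0) cyc+3: ok
check 3→ d=(1,0) cyc+3: ok
check 4→ d=(1,0) cyc+3: ok
check 5→ d=(0,1) cyc+4: BAD: Δcyc=4≠L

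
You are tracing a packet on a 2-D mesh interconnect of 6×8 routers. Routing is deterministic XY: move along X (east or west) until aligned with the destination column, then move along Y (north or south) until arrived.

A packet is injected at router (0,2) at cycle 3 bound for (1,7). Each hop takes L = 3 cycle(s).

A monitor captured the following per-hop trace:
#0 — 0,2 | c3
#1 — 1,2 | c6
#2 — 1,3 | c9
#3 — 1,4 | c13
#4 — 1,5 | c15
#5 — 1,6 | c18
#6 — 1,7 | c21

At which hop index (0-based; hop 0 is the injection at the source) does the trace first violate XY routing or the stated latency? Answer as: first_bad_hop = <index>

first_bad_hop = 3

  1: Δx=+1 Δy=+0 Δt=3 [ok]
  2: Δx=+0 Δy=+1 Δt=3 [ok]
  3: Δx=+0 Δy=+1 Δt=4 [BAD: Δcyc=4≠L]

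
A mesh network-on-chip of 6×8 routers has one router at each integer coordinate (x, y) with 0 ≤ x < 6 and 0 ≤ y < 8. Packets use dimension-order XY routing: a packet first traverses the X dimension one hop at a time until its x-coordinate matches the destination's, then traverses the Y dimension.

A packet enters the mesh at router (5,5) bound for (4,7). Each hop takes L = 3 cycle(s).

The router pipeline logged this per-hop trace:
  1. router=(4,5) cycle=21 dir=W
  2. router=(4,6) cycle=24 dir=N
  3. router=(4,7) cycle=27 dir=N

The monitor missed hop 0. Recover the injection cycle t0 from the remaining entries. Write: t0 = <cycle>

t0 = 18

cyc[1] = 21 and cyc[k] = t0 + k·L for every k.
Subtract one hop: t0 = 21 − 3 = 18.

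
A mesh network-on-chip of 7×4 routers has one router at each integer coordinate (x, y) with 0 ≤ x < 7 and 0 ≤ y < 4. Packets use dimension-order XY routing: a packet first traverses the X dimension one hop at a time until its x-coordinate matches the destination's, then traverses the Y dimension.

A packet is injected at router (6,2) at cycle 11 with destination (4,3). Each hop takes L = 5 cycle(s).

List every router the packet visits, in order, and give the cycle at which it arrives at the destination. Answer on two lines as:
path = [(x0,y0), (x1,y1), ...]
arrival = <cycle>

  0. router=(6,2) cycle=11 (inject)
  1. router=(5,2) cycle=16 dir=W
  2. router=(4,2) cycle=21 dir=W
  3. router=(4,3) cycle=26 dir=N

path = [(6,2), (5,2), (4,2), (4,3)]
arrival = 26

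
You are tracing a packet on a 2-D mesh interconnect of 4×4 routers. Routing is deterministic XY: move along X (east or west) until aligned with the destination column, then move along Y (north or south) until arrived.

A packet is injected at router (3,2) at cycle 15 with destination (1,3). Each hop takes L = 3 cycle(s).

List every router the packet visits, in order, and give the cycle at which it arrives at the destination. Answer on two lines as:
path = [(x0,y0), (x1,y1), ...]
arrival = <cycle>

hop 0: (3,2) @ cyc 15
hop 1: (2,2) @ cyc 18  [W]
hop 2: (1,2) @ cyc 21  [W]
hop 3: (1,3) @ cyc 24  [N]

path = [(3,2), (2,2), (1,2), (1,3)]
arrival = 24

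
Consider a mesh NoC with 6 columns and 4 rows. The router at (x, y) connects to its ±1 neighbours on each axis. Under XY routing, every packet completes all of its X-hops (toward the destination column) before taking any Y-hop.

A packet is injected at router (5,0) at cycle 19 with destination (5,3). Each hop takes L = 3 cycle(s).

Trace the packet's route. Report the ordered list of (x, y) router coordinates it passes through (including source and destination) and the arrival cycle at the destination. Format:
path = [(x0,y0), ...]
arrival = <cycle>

path = [(5,0), (5,1), (5,2), (5,3)]
arrival = 28

[0] x=5 y=0 t=19
[1] x=5 y=1 t=22 →N
[2] x=5 y=2 t=25 →N
[3] x=5 y=3 t=28 →N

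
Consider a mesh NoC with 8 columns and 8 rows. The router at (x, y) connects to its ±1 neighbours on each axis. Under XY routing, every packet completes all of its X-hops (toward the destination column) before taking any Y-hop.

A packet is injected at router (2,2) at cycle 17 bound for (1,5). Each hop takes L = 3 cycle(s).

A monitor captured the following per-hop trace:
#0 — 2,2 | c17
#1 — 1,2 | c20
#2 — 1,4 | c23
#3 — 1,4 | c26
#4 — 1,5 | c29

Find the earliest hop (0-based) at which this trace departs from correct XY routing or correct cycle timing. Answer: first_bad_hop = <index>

first_bad_hop = 2

[1] (-1,+0) / 3c ⇒ ok
[2] (+0,+2) / 3c ⇒ BAD: non-unit step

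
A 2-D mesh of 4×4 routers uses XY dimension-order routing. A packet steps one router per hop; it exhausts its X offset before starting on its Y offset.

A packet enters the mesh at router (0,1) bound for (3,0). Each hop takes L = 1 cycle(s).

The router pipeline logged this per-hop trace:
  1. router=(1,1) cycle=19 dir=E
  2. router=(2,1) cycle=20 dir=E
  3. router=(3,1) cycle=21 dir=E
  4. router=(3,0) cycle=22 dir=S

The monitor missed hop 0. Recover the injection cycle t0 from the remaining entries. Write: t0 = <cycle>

t0 = 18

Hop 1 reached at cycle 19; hop k is at t0 + k·L.
So t0 = 19 − 1·1 = 18.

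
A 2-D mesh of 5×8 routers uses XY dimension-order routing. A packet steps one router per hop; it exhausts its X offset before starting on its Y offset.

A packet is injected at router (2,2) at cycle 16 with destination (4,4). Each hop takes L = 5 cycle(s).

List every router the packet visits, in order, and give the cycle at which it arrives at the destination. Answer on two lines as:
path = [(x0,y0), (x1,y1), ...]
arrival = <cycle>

[0] x=2 y=2 t=16
[1] x=3 y=2 t=21 →E
[2] x=4 y=2 t=26 →E
[3] x=4 y=3 t=31 →N
[4] x=4 y=4 t=36 →N

path = [(2,2), (3,2), (4,2), (4,3), (4,4)]
arrival = 36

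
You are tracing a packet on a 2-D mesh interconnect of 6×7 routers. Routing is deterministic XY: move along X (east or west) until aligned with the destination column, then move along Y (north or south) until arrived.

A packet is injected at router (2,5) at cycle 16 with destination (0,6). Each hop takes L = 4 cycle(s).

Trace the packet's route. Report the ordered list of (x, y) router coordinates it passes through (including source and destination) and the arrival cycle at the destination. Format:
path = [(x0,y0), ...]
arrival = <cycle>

path = [(2,5), (1,5), (0,5), (0,6)]
arrival = 28

#0 — 2,5 | c16
#1 — 1,5 | c20 | W
#2 — 0,5 | c24 | W
#3 — 0,6 | c28 | N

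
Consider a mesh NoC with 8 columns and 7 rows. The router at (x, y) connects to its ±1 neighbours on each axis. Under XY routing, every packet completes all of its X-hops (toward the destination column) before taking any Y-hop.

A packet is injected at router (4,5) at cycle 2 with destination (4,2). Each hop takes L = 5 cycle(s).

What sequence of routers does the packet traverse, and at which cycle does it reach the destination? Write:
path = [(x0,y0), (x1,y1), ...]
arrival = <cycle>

hop 0: (4,5) @ cyc 2
hop 1: (4,4) @ cyc 7  [S]
hop 2: (4,3) @ cyc 12  [S]
hop 3: (4,2) @ cyc 17  [S]

path = [(4,5), (4,4), (4,3), (4,2)]
arrival = 17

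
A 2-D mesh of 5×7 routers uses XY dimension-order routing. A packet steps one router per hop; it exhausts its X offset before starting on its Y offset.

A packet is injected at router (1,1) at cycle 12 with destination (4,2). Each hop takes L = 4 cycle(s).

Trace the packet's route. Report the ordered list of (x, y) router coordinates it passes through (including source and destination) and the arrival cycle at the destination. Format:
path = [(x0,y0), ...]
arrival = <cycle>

  0. router=(1,1) cycle=12 (inject)
  1. router=(2,1) cycle=16 dir=E
  2. router=(3,1) cycle=20 dir=E
  3. router=(4,1) cycle=24 dir=E
  4. router=(4,2) cycle=28 dir=N

path = [(1,1), (2,1), (3,1), (4,1), (4,2)]
arrival = 28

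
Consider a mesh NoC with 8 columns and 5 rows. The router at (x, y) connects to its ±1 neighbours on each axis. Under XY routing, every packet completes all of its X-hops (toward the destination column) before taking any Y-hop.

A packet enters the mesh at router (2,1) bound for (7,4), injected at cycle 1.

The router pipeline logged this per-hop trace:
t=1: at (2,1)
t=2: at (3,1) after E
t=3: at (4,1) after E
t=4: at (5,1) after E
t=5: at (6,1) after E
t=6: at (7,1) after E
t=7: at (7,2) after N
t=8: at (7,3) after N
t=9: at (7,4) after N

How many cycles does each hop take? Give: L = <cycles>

L = 1

cyc[1] − cyc[0] = 2 − 1 = 1.
Per-hop latency L = Δcyc = 1.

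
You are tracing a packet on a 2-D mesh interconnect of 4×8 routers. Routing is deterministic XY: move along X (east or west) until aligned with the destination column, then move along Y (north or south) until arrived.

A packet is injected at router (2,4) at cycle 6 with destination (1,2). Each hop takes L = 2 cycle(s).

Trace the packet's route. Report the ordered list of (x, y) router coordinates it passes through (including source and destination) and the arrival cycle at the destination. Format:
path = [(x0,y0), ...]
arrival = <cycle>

hop 0: (2,4) @ cyc 6
hop 1: (1,4) @ cyc 8  [W]
hop 2: (1,3) @ cyc 10  [S]
hop 3: (1,2) @ cyc 12  [S]

path = [(2,4), (1,4), (1,3), (1,2)]
arrival = 12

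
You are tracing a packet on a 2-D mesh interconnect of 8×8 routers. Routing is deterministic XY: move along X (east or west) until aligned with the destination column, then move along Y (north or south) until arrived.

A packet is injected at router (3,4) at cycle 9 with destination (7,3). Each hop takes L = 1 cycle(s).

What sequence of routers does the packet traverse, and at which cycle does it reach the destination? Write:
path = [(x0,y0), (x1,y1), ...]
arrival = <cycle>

path = [(3,4), (4,4), (5,4), (6,4), (7,4), (7,3)]
arrival = 14

#0 — 3,4 | c9
#1 — 4,4 | c10 | E
#2 — 5,4 | c11 | E
#3 — 6,4 | c12 | E
#4 — 7,4 | c13 | E
#5 — 7,3 | c14 | S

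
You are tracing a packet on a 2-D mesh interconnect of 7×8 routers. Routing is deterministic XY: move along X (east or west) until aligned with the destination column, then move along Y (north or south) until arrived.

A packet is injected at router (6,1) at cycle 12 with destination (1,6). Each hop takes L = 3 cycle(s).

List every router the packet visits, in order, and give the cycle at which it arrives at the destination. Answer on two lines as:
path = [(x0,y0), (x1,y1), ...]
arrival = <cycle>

src (6,1)  cyc=12
W→(5,1)  cyc=15
W→(4,1)  cyc=18
W→(3,1)  cyc=21
W→(2,1)  cyc=24
W→(1,1)  cyc=27
N→(1,2)  cyc=30
N→(1,3)  cyc=33
N→(1,4)  cyc=36
N→(1,5)  cyc=39
N→(1,6)  cyc=42

path = [(6,1), (5,1), (4,1), (3,1), (2,1), (1,1), (1,2), (1,3), (1,4), (1,5), (1,6)]
arrival = 42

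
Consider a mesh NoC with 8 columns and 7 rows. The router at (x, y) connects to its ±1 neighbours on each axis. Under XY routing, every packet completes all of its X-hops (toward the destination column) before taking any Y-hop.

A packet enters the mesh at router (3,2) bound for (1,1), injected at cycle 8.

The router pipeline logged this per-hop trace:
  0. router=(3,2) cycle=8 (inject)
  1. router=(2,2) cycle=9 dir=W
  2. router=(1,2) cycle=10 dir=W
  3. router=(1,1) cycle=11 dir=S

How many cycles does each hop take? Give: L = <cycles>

L = 1

Between hops 0 and 1 the cycle counter advances 9 − 8 = 1.
That increment is L by definition: L = 1.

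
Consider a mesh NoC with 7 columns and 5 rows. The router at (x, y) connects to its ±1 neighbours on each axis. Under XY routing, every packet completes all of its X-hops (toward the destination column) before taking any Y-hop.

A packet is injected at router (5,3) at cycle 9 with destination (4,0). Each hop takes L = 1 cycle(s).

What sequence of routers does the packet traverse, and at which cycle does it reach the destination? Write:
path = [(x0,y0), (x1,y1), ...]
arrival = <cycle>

path = [(5,3), (4,3), (4,2), (4,1), (4,0)]
arrival = 13

[0] x=5 y=3 t=9
[1] x=4 y=3 t=10 →W
[2] x=4 y=2 t=11 →S
[3] x=4 y=1 t=12 →S
[4] x=4 y=0 t=13 →S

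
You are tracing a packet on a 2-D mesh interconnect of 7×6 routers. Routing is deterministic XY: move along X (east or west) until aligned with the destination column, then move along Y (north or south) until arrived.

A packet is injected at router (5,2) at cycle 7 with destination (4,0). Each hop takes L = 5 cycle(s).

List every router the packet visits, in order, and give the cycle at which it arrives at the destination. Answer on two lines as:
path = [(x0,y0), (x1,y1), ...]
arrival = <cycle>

path = [(5,2), (4,2), (4,1), (4,0)]
arrival = 22

hop 0: (5,2) @ cyc 7
hop 1: (4,2) @ cyc 12  [W]
hop 2: (4,1) @ cyc 17  [S]
hop 3: (4,0) @ cyc 22  [S]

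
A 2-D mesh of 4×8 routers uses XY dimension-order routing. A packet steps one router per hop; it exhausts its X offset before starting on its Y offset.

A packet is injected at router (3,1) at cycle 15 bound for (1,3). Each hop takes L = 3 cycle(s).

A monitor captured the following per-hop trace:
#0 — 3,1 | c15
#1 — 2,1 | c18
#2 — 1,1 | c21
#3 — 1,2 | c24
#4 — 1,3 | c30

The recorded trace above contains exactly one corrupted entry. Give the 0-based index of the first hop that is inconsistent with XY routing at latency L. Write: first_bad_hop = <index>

check 1→ d=(-1,0) cyc+3: ok
check 2→ d=(-1,0) cyc+3: ok
check 3→ d=(0,1) cyc+3: ok
check 4→ d=(0,1) cyc+6: BAD: Δcyc=6≠L

first_bad_hop = 4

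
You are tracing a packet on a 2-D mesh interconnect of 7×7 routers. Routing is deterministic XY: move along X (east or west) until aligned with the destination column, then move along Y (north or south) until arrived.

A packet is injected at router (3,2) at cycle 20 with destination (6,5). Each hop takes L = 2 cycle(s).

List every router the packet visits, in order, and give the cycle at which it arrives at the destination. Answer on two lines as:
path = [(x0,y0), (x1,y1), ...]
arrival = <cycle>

path = [(3,2), (4,2), (5,2), (6,2), (6,3), (6,4), (6,5)]
arrival = 32

t=20: at (3,2)
t=22: at (4,2) after E
t=24: at (5,2) after E
t=26: at (6,2) after E
t=28: at (6,3) after N
t=30: at (6,4) after N
t=32: at (6,5) after N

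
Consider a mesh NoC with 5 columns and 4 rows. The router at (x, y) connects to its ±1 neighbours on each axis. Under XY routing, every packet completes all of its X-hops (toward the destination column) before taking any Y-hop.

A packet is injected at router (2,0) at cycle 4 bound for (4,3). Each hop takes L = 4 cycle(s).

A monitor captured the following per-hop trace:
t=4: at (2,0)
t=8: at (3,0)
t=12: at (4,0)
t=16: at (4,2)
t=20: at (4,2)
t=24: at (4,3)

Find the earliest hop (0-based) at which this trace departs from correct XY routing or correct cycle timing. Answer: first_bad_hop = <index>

  1: Δx=+1 Δy=+0 Δt=4 [ok]
  2: Δx=+1 Δy=+0 Δt=4 [ok]
  3: Δx=+0 Δy=+2 Δt=4 [BAD: non-unit step]

first_bad_hop = 3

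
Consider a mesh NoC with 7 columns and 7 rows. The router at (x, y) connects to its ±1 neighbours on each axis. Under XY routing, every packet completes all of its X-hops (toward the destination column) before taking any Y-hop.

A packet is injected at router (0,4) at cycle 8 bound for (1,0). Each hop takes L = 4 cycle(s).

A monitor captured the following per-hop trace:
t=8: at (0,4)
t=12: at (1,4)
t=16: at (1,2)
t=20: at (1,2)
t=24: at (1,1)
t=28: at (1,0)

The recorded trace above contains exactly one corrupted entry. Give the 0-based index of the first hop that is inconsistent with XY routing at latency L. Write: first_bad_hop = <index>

[1] (+1,+0) / 4c ⇒ ok
[2] (+0,-2) / 4c ⇒ BAD: non-unit step

first_bad_hop = 2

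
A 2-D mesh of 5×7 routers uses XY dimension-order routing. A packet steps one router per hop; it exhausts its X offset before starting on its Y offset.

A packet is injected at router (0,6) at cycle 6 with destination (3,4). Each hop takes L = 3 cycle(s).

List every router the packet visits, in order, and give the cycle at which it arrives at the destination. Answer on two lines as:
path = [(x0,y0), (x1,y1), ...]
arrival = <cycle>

path = [(0,6), (1,6), (2,6), (3,6), (3,5), (3,4)]
arrival = 21

hop 0: (0,6) @ cyc 6
hop 1: (1,6) @ cyc 9  [E]
hop 2: (2,6) @ cyc 12  [E]
hop 3: (3,6) @ cyc 15  [E]
hop 4: (3,5) @ cyc 18  [S]
hop 5: (3,4) @ cyc 21  [S]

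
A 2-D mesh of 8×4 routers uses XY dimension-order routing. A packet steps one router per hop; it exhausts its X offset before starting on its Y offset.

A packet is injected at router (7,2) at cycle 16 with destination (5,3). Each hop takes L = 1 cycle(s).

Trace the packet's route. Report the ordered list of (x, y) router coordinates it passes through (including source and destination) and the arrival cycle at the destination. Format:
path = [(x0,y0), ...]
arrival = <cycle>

src (7,2)  cyc=16
W→(6,2)  cyc=17
W→(5,2)  cyc=18
N→(5,3)  cyc=19

path = [(7,2), (6,2), (5,2), (5,3)]
arrival = 19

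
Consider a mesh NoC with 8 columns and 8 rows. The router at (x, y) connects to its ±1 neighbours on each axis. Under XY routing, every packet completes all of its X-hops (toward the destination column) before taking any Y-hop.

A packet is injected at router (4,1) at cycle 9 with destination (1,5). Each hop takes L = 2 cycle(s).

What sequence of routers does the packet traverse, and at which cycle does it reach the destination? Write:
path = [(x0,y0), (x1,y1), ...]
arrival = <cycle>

[0] x=4 y=1 t=9
[1] x=3 y=1 t=11 →W
[2] x=2 y=1 t=13 →W
[3] x=1 y=1 t=15 →W
[4] x=1 y=2 t=17 →N
[5] x=1 y=3 t=19 →N
[6] x=1 y=4 t=21 →N
[7] x=1 y=5 t=23 →N

path = [(4,1), (3,1), (2,1), (1,1), (1,2), (1,3), (1,4), (1,5)]
arrival = 23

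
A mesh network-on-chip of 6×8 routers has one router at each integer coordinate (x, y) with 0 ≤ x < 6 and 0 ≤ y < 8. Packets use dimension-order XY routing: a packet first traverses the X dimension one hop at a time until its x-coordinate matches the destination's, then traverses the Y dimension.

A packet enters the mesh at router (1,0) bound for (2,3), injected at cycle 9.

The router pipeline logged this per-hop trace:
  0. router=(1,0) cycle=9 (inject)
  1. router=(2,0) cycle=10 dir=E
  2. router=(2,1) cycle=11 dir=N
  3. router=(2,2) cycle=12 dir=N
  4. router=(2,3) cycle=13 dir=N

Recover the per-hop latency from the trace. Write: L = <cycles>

L = 1

cyc[1] − cyc[0] = 10 − 9 = 1.
That increment is L by definition: L = 1.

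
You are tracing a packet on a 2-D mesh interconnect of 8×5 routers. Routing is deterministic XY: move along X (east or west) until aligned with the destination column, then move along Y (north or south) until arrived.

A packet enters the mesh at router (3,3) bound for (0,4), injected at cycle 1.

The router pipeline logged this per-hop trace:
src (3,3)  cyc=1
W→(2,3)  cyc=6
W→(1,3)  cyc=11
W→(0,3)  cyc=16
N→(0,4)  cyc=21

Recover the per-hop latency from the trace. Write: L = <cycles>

From hop 0 (1) to hop 1 (6): +5 cycles.
Each hop adds L, hence L = 5.

L = 5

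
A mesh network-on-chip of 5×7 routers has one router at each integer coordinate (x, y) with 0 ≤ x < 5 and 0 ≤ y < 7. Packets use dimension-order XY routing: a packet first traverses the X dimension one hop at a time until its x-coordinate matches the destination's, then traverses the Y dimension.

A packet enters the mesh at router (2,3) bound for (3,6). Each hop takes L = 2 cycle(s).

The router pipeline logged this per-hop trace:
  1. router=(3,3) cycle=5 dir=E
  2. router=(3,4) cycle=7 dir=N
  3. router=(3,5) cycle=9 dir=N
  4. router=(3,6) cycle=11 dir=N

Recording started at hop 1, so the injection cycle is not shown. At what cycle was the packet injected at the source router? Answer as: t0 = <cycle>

t0 = 3

cyc[1] = 5 and cyc[k] = t0 + k·L for every k.
t0 = cyc[1] − L = 5 − 2 = 3.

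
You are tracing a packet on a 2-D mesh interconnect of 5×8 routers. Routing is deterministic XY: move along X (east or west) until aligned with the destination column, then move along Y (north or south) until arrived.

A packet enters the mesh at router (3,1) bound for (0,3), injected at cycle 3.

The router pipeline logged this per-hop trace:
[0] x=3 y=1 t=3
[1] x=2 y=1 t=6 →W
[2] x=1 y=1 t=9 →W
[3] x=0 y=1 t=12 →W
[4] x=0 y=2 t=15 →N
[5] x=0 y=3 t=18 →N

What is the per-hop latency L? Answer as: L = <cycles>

Δcyc across hop 0→1: 6 − 3 = 3.
Per-hop latency L = Δcyc = 3.

L = 3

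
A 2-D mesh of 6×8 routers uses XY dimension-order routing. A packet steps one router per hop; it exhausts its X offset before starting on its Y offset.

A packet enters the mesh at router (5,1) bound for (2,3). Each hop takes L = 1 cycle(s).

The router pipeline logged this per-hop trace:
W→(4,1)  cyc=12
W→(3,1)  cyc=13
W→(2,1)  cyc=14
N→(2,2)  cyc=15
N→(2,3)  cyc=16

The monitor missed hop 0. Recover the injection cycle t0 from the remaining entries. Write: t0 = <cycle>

t0 = 11

The first recorded entry is hop 1 at cycle 12.
Subtract one hop: t0 = 12 − 1 = 11.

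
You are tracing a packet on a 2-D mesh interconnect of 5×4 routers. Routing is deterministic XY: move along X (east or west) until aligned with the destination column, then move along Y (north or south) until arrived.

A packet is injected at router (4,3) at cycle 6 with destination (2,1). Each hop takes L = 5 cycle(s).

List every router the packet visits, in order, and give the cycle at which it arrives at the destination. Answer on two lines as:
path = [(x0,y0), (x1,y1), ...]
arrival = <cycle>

[0] x=4 y=3 t=6
[1] x=3 y=3 t=11 →W
[2] x=2 y=3 t=16 →W
[3] x=2 y=2 t=21 →S
[4] x=2 y=1 t=26 →S

path = [(4,3), (3,3), (2,3), (2,2), (2,1)]
arrival = 26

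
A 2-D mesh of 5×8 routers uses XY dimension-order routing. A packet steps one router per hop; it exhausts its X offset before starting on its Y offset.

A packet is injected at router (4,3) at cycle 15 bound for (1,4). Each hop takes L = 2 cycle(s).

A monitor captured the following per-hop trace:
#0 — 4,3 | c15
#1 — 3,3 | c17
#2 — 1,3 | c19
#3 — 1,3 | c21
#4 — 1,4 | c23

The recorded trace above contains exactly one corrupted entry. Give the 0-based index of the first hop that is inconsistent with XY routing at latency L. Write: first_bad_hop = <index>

check 1→ d=(-1,0) cyc+2: ok
check 2→ d=(-2,0) cyc+2: BAD: non-unit step

first_bad_hop = 2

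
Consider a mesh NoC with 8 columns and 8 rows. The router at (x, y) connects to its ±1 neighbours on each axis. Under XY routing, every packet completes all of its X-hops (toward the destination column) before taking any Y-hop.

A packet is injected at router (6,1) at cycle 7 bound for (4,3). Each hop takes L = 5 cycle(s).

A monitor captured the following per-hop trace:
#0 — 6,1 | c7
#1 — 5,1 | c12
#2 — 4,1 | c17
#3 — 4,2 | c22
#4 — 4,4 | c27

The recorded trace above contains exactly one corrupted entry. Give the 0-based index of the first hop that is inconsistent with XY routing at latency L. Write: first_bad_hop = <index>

first_bad_hop = 4

  1: Δx=-1 Δy=+0 Δt=5 [ok]
  2: Δx=-1 Δy=+0 Δt=5 [ok]
  3: Δx=+0 Δy=+1 Δt=5 [ok]
  4: Δx=+0 Δy=+2 Δt=5 [BAD: non-unit step]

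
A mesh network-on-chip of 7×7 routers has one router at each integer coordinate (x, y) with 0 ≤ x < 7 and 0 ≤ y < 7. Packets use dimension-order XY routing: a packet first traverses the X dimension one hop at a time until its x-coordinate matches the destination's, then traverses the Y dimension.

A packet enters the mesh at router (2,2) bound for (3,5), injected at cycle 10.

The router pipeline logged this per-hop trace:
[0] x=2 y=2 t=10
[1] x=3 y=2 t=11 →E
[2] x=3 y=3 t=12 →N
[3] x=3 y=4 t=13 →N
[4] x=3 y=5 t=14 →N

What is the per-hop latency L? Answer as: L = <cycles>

L = 1

Between hops 0 and 1 the cycle counter advances 11 − 10 = 1.
One hop costs L cycles, so L = 1.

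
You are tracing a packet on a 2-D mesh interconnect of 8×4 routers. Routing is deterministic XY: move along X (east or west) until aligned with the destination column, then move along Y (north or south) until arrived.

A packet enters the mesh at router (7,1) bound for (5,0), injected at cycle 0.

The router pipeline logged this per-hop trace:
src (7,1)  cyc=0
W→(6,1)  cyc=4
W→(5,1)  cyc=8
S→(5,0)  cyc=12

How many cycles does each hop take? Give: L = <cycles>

L = 4

Between hops 0 and 1 the cycle counter advances 4 − 0 = 4.
Per-hop latency L = Δcyc = 4.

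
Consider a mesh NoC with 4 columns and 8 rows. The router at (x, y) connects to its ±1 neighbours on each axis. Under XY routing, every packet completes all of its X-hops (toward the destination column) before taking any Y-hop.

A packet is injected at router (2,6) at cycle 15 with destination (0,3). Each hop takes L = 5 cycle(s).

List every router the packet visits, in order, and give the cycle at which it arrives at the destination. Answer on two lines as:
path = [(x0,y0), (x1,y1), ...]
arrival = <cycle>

#0 — 2,6 | c15
#1 — 1,6 | c20 | W
#2 — 0,6 | c25 | W
#3 — 0,5 | c30 | S
#4 — 0,4 | c35 | S
#5 — 0,3 | c40 | S

path = [(2,6), (1,6), (0,6), (0,5), (0,4), (0,3)]
arrival = 40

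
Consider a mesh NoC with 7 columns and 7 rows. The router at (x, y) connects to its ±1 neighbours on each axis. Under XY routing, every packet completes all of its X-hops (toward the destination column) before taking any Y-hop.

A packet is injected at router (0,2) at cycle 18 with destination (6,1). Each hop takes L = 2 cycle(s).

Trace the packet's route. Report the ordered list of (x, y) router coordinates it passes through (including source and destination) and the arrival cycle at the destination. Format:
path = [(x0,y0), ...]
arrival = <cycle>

  0. router=(0,2) cycle=18 (inject)
  1. router=(1,2) cycle=20 dir=E
  2. router=(2,2) cycle=22 dir=E
  3. router=(3,2) cycle=24 dir=E
  4. router=(4,2) cycle=26 dir=E
  5. router=(5,2) cycle=28 dir=E
  6. router=(6,2) cycle=30 dir=E
  7. router=(6,1) cycle=32 dir=S

path = [(0,2), (1,2), (2,2), (3,2), (4,2), (5,2), (6,2), (6,1)]
arrival = 32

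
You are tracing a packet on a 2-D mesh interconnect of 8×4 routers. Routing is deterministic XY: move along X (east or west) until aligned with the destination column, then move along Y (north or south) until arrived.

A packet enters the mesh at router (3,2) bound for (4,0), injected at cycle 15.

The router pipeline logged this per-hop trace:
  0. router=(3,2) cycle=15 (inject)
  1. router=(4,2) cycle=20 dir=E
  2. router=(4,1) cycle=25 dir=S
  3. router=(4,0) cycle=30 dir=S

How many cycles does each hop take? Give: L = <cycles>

cyc[1] − cyc[0] = 20 − 15 = 5.
One hop costs L cycles, so L = 5.

L = 5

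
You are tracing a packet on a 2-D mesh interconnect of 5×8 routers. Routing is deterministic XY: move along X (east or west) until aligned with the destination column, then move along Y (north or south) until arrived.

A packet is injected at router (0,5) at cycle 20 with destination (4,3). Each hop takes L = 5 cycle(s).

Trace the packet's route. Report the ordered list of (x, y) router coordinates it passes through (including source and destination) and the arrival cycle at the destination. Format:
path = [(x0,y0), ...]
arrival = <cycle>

path = [(0,5), (1,5), (2,5), (3,5), (4,5), (4,4), (4,3)]
arrival = 50

#0 — 0,5 | c20
#1 — 1,5 | c25 | E
#2 — 2,5 | c30 | E
#3 — 3,5 | c35 | E
#4 — 4,5 | c40 | E
#5 — 4,4 | c45 | S
#6 — 4,3 | c50 | S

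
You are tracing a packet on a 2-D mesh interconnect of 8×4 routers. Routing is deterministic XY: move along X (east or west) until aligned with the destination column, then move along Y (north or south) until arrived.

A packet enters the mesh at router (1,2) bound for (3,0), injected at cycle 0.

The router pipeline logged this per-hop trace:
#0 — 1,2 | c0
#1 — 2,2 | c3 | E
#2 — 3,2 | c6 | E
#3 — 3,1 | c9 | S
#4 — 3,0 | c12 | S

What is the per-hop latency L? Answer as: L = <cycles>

From hop 0 (0) to hop 1 (3): +3 cycles.
One hop costs L cycles, so L = 3.

L = 3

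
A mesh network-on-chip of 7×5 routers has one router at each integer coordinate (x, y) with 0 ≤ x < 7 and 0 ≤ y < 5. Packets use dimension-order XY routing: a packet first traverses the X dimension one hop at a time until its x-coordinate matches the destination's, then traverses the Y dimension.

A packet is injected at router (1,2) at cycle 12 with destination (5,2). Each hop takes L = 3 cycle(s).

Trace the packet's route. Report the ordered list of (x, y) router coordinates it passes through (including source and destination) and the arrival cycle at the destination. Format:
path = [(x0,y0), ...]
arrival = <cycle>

path = [(1,2), (2,2), (3,2), (4,2), (5,2)]
arrival = 24

[0] x=1 y=2 t=12
[1] x=2 y=2 t=15 →E
[2] x=3 y=2 t=18 →E
[3] x=4 y=2 t=21 →E
[4] x=5 y=2 t=24 →E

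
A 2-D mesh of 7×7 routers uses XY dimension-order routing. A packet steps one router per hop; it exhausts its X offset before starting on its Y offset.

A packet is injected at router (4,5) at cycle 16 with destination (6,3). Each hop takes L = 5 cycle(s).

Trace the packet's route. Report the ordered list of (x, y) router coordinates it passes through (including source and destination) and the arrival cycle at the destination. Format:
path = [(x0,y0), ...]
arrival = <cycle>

path = [(4,5), (5,5), (6,5), (6,4), (6,3)]
arrival = 36

t=16: at (4,5)
t=21: at (5,5) after E
t=26: at (6,5) after E
t=31: at (6,4) after S
t=36: at (6,3) after S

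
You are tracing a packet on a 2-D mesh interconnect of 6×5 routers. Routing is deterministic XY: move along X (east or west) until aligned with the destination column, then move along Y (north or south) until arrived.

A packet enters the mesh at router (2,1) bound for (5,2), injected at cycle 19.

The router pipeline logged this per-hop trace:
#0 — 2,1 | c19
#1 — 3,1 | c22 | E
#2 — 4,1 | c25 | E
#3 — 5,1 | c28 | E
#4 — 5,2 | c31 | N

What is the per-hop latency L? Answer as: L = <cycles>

L = 3

From hop 0 (19) to hop 1 (22): +3 cycles.
One hop costs L cycles, so L = 3.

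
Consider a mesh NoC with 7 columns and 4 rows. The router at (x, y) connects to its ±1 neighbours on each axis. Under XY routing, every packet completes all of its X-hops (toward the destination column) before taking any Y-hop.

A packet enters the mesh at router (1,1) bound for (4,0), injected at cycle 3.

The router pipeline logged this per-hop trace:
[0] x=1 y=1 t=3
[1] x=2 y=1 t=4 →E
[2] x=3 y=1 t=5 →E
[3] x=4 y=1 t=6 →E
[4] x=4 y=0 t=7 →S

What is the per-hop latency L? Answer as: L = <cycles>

From hop 0 (3) to hop 1 (4): +1 cycles.
Per-hop latency L = Δcyc = 1.

L = 1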